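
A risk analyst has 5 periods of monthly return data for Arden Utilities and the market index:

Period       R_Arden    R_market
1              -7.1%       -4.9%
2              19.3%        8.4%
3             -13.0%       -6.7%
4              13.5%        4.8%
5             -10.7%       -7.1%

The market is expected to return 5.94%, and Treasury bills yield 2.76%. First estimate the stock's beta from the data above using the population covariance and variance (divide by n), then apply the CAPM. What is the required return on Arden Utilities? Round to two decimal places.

Mean R_i = (-7.1 + 19.3 − 13.0 + 13.5 − 10.7) / 5 = 0.4000%
Mean R_m = (-4.9 + 8.4 − 6.7 + 4.8 − 7.1) / 5 = -1.1000%
Σ(R_i − R̄_i)(R_m − R̄_m) = 426.9800  ⇒  Cov = 426.9800 / 5 = 85.3960
Σ(R_m − R̄_m)² = 206.8600  ⇒  Var(R_m) = 206.8600 / 5 = 41.3720
β = Cov / Var(R_m) = 85.3960 / 41.3720 = 2.0641
MRP = 5.94% − 2.76% = 3.18%
E(R) = R_f + β × MRP = 2.76% + 2.0641 × 3.18% = 9.32%

9.32%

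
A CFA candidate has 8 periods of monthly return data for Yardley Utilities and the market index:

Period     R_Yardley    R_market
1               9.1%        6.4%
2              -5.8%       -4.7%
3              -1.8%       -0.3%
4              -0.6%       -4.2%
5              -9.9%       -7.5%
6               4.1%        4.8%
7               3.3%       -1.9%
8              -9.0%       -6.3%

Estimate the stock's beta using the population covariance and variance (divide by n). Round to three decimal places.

Mean R_i = (9.1 − 5.8 − 1.8 − 0.6 − 9.9 + 4.1 + 3.3 − 9.0) / 8 = -1.3250%
Mean R_m = (6.4 − 4.7 − 0.3 − 4.2 − 7.5 + 4.8 − 1.9 − 6.3) / 8 = -1.7125%
Σ(R_i − R̄_i)(R_m − R̄_m) = 214.7675  ⇒  Cov = 214.7675 / 8 = 26.8459
Σ(R_m − R̄_m)² = 179.9088  ⇒  Var(R_m) = 179.9088 / 8 = 22.4886
β = Cov / Var(R_m) = 26.8459 / 22.4886 = 1.1938

1.194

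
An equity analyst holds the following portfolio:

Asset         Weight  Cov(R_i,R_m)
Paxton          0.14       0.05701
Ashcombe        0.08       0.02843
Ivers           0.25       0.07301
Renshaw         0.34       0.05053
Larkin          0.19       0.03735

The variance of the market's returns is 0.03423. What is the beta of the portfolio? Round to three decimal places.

1.542

β_Paxton = 0.05701 / 0.03423 = 1.6655
β_Ashcombe = 0.02843 / 0.03423 = 0.8306
β_Ivers = 0.07301 / 0.03423 = 2.1329
β_Renshaw = 0.05053 / 0.03423 = 1.4762
β_Larkin = 0.03735 / 0.03423 = 1.0911
β_P = Σ w_i β_i = 0.14×1.6655 + 0.08×0.8306 + 0.25×2.1329 + 0.34×1.4762 + 0.19×1.0911 = 1.5421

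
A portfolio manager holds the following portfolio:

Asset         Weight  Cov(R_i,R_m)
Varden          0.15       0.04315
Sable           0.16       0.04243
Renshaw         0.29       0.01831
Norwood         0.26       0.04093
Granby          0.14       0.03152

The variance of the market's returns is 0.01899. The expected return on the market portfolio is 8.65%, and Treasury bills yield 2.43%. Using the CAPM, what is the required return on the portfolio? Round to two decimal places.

13.44%

β_Varden = 0.04315 / 0.01899 = 2.2722
β_Sable = 0.04243 / 0.01899 = 2.2343
β_Renshaw = 0.01831 / 0.01899 = 0.9642
β_Norwood = 0.04093 / 0.01899 = 2.1553
β_Granby = 0.03152 / 0.01899 = 1.6598
β_P = Σ w_i β_i = 0.15×2.2722 + 0.16×2.2343 + 0.29×0.9642 + 0.26×2.1553 + 0.14×1.6598 = 1.7707
MRP = 8.65% − 2.43% = 6.22%
E(R_P) = R_f + β_P × MRP = 2.43% + 1.7707 × 6.22% = 13.44%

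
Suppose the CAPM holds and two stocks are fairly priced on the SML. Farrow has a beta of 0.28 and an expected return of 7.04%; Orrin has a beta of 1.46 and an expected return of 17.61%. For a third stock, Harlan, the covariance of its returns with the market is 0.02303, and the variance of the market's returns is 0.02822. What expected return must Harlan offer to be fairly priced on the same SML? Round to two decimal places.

MRP = (17.61% − 7.04%) / (1.46 − 0.28) = 8.9576%
R_f = 7.04% − 0.28 × 8.9576% = 4.5319%
β_Harlan = Cov / Var(R_m) = 0.02303 / 0.02822 = 0.8161
E(R_Harlan) = R_f + β × MRP = 4.5319% + 0.8161 × 8.9576% = 11.84%

11.84%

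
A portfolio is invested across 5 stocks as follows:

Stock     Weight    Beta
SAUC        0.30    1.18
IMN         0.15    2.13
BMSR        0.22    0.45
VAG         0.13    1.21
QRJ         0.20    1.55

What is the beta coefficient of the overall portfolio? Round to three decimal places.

β_P = Σ w_i β_i = 0.30×1.18 + 0.15×2.13 + 0.22×0.45 + 0.13×1.21 + 0.20×1.55 = 1.2398

1.240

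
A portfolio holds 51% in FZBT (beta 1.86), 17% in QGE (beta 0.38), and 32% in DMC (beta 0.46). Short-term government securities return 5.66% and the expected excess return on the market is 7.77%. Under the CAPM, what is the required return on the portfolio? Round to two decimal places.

14.68%

β_P = Σ w_i β_i = 0.51×1.86 + 0.17×0.38 + 0.32×0.46 = 1.1604
E(R_P) = R_f + β_P × MRP = 5.66% + 1.1604 × 7.77% = 14.68%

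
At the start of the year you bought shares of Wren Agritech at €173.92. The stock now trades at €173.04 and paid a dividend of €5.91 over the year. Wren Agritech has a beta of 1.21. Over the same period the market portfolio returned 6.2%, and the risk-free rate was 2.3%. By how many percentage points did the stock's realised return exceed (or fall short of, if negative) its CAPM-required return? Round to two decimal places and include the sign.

-4.13%

Realised HPR = (P1 + D1 − P0) / P0 = (173.04 + 5.91 − 173.92) / 173.92 = 5.03 / 173.92 = 2.8921%
MRP = 6.2% − 2.3% = 3.90%
CAPM required = R_f + β·MRP = 2.3% + 1.21 × 3.9% = 7.0190%
α = realised − required = 2.8921% − 7.0190% = -4.13%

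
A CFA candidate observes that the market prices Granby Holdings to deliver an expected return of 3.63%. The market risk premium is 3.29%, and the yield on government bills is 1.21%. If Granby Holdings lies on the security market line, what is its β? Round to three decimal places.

0.736

β = (E(R) − R_f) / MRP = (3.63% − 1.21%) / 3.29% = 2.42% / 3.29% = 0.736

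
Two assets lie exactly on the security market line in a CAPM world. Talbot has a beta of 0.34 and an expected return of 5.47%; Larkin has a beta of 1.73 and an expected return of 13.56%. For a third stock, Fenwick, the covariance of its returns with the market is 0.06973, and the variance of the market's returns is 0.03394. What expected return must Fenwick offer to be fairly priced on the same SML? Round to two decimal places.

MRP = (13.56% − 5.47%) / (1.73 − 0.34) = 5.8201%
R_f = 5.47% − 0.34 × 5.8201% = 3.4912%
β_Fenwick = Cov / Var(R_m) = 0.06973 / 0.03394 = 2.0545
E(R_Fenwick) = R_f + β × MRP = 3.4912% + 2.0545 × 5.8201% = 15.45%

15.45%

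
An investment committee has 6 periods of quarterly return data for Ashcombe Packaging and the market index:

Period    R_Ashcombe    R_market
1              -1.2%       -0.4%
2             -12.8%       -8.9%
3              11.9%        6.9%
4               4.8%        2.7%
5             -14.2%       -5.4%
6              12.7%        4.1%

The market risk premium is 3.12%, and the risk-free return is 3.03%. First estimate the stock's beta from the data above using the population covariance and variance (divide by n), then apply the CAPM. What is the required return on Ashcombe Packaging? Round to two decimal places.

Mean R_i = (-1.2 − 12.8 + 11.9 + 4.8 − 14.2 + 12.7) / 6 = 0.2000%
Mean R_m = (-0.4 − 8.9 + 6.9 + 2.7 − 5.4 + 4.1) / 6 = -0.1667%
Σ(R_i − R̄_i)(R_m − R̄_m) = 338.4200  ⇒  Cov = 338.4200 / 6 = 56.4033
Σ(R_m − R̄_m)² = 180.0733  ⇒  Var(R_m) = 180.0733 / 6 = 30.0122
β = Cov / Var(R_m) = 56.4033 / 30.0122 = 1.8793
E(R) = R_f + β × MRP = 3.03% + 1.8793 × 3.12% = 8.89%

8.89%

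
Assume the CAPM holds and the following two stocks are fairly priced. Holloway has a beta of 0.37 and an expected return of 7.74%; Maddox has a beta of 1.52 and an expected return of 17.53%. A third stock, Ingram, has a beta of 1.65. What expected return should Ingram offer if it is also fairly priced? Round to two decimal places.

18.64%

MRP (SML slope) = (17.53% − 7.74%) / (1.52 − 0.37) = 9.79% / 1.15 = 8.5130%
R_f (intercept) = 7.74% − 0.37 × 8.5130% = 4.5902%
E(R_Ingram) = R_f + β × MRP = 4.5902% + 1.65 × 8.5130% = 18.64%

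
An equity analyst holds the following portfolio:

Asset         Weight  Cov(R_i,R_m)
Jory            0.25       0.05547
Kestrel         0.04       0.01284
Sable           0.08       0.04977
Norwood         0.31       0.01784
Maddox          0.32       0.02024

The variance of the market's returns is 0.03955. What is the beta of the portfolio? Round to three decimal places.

β_Jory = 0.05547 / 0.03955 = 1.4025
β_Kestrel = 0.01284 / 0.03955 = 0.3247
β_Sable = 0.04977 / 0.03955 = 1.2584
β_Norwood = 0.01784 / 0.03955 = 0.4511
β_Maddox = 0.02024 / 0.03955 = 0.5118
β_P = Σ w_i β_i = 0.25×1.4025 + 0.04×0.3247 + 0.08×1.2584 + 0.31×0.4511 + 0.32×0.5118 = 0.7679

0.768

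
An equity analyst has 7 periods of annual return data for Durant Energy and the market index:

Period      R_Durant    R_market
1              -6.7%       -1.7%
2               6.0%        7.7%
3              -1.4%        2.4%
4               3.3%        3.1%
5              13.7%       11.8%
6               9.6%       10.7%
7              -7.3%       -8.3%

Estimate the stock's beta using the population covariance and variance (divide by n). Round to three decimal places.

Mean R_i = (-6.7 + 6.0 − 1.4 + 3.3 + 13.7 + 9.6 − 7.3) / 7 = 2.4571%
Mean R_m = (-1.7 + 7.7 + 2.4 + 3.1 + 11.8 + 10.7 − 8.3) / 7 = 3.6714%
Σ(R_i − R̄_i)(R_m − R̄_m) = 326.2814  ⇒  Cov = 326.2814 / 7 = 46.6116
Σ(R_m − R̄_m)² = 305.8143  ⇒  Var(R_m) = 305.8143 / 7 = 43.6878
β = Cov / Var(R_m) = 46.6116 / 43.6878 = 1.0669

1.067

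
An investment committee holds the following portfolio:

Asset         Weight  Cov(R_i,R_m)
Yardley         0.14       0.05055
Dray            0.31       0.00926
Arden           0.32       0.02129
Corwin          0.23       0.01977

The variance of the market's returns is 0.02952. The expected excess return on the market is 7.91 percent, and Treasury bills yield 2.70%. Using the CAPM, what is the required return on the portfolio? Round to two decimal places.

8.41%

β_Yardley = 0.05055 / 0.02952 = 1.7124
β_Dray = 0.00926 / 0.02952 = 0.3137
β_Arden = 0.02129 / 0.02952 = 0.7212
β_Corwin = 0.01977 / 0.02952 = 0.6697
β_P = Σ w_i β_i = 0.14×1.7124 + 0.31×0.3137 + 0.32×0.7212 + 0.23×0.6697 = 0.7218
E(R_P) = R_f + β_P × MRP = 2.70% + 0.7218 × 7.91% = 8.41%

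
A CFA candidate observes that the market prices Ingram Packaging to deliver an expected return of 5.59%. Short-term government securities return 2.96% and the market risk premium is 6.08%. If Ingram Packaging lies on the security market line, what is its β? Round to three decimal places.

β = (E(R) − R_f) / MRP = (5.59% − 2.96%) / 6.08% = 2.63% / 6.08% = 0.433

0.433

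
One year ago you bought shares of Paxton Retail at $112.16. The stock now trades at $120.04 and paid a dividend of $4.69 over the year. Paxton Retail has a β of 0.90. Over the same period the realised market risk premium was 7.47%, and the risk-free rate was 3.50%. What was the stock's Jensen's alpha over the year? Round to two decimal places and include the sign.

Realised HPR = (P1 + D1 − P0) / P0 = (120.04 + 4.69 − 112.16) / 112.16 = 12.57 / 112.16 = 11.2072%
CAPM required = R_f + β·MRP = 3.50% + 0.90 × 7.47% = 10.2230%
α = realised − required = 11.2072% − 10.2230% = +0.98%

+0.98%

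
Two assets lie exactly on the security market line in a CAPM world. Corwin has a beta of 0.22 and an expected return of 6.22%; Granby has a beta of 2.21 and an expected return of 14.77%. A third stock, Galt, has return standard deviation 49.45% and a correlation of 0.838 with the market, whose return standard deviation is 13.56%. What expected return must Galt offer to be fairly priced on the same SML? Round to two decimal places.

MRP = (14.77% − 6.22%) / (2.21 − 0.22) = 4.2965%
R_f = 6.22% − 0.22 × 4.2965% = 5.2748%
β_Galt = ρ·σ_i/σ_m = 0.838 × 49.45 / 13.56 = 3.0560
E(R_Galt) = R_f + β × MRP = 5.2748% + 3.0560 × 4.2965% = 18.40%

18.40%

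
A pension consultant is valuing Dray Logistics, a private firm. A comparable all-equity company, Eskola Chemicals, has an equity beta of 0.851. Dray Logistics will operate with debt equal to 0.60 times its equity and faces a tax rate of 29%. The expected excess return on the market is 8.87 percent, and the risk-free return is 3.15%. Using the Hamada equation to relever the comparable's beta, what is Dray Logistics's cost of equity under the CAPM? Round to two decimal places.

β_L = β_U × [1 + (1 − t)(D/E)] = 0.851 × [1 + (1 − 0.29) × 0.60]
    = 0.851 × [1 + 0.71 × 0.60] = 0.851 × 1.4260 = 1.2135
E(R) = R_f + β_L × MRP = 3.15% + 1.2135 × 8.87% = 13.91%

13.91%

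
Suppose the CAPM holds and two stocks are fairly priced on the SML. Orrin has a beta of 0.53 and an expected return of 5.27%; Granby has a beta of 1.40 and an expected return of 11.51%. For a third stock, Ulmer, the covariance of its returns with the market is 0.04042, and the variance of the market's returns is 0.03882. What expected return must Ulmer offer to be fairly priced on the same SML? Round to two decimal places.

MRP = (11.51% − 5.27%) / (1.40 − 0.53) = 7.1724%
R_f = 5.27% − 0.53 × 7.1724% = 1.4686%
β_Ulmer = Cov / Var(R_m) = 0.04042 / 0.03882 = 1.0412
E(R_Ulmer) = R_f + β × MRP = 1.4686% + 1.0412 × 7.1724% = 8.94%

8.94%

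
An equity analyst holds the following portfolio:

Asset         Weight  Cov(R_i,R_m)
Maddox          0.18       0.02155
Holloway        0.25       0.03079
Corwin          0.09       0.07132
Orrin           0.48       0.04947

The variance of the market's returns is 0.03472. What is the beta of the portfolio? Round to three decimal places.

β_Maddox = 0.02155 / 0.03472 = 0.6207
β_Holloway = 0.03079 / 0.03472 = 0.8868
β_Corwin = 0.07132 / 0.03472 = 2.0541
β_Orrin = 0.04947 / 0.03472 = 1.4248
β_P = Σ w_i β_i = 0.18×0.6207 + 0.25×0.8868 + 0.09×2.0541 + 0.48×1.4248 = 1.2022

1.202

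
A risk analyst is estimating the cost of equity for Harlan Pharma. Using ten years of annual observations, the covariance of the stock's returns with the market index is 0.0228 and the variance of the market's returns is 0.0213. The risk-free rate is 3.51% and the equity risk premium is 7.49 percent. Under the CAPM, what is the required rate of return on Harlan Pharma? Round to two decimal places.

11.53%

β = Cov(R_i, R_m) / Var(R_m) = 0.0228 / 0.0213 = 1.0704
E(R) = R_f + β × MRP = 3.51% + 1.0704 × 7.49% = 11.53%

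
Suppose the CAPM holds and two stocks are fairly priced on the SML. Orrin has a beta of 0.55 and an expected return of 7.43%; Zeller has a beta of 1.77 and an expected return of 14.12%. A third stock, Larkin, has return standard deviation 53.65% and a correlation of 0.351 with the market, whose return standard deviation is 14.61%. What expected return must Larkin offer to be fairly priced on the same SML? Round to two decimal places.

MRP = (14.12% − 7.43%) / (1.77 − 0.55) = 5.4836%
R_f = 7.43% − 0.55 × 5.4836% = 4.4140%
β_Larkin = ρ·σ_i/σ_m = 0.351 × 53.65 / 14.61 = 1.2889
E(R_Larkin) = R_f + β × MRP = 4.4140% + 1.2889 × 5.4836% = 11.48%

11.48%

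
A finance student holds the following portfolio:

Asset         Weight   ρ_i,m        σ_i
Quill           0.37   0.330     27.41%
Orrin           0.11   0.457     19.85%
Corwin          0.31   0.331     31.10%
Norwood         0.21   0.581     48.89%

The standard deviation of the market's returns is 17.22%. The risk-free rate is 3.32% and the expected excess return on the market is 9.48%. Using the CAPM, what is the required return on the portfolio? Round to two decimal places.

β_Quill = 0.330 × 27.41% / 17.22% = 0.5253
β_Orrin = 0.457 × 19.85% / 17.22% = 0.5268
β_Corwin = 0.331 × 31.10% / 17.22% = 0.5978
β_Norwood = 0.581 × 48.89% / 17.22% = 1.6495
β_P = Σ w_i β_i = 0.37×0.5253 + 0.11×0.5268 + 0.31×0.5978 + 0.21×1.6495 = 0.7840
E(R_P) = R_f + β_P × MRP = 3.32% + 0.7840 × 9.48% = 10.75%

10.75%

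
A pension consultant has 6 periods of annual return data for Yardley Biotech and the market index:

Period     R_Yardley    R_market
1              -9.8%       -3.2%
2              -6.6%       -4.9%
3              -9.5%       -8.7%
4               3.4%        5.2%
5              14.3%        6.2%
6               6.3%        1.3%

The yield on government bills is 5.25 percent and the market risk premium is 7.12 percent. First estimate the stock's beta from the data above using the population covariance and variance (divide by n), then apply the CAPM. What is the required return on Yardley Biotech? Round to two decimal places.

Mean R_i = (-9.8 − 6.6 − 9.5 + 3.4 + 14.3 + 6.3) / 6 = -0.3167%
Mean R_m = (-3.2 − 4.9 − 8.7 + 5.2 + 6.2 + 1.3) / 6 = -0.6833%
Σ(R_i − R̄_i)(R_m − R̄_m) = 259.5817  ⇒  Cov = 259.5817 / 6 = 43.2636
Σ(R_m − R̄_m)² = 174.3083  ⇒  Var(R_m) = 174.3083 / 6 = 29.0514
β = Cov / Var(R_m) = 43.2636 / 29.0514 = 1.4892
E(R) = R_f + β × MRP = 5.25% + 1.4892 × 7.12% = 15.85%

15.85%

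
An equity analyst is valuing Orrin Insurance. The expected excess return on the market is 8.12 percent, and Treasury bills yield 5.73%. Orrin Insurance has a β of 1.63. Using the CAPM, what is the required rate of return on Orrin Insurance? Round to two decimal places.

18.97%

E(R) = R_f + β × MRP = 5.73% + 1.63 × 8.12% = 18.97%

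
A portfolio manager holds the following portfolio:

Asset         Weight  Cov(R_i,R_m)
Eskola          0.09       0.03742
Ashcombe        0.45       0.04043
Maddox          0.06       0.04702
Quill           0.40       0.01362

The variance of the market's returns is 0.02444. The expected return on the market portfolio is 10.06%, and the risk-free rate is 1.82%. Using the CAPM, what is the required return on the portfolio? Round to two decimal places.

11.88%

β_Eskola = 0.03742 / 0.02444 = 1.5311
β_Ashcombe = 0.04043 / 0.02444 = 1.6543
β_Maddox = 0.04702 / 0.02444 = 1.9239
β_Quill = 0.01362 / 0.02444 = 0.5573
β_P = Σ w_i β_i = 0.09×1.5311 + 0.45×1.6543 + 0.06×1.9239 + 0.40×0.5573 = 1.2206
MRP = 10.06% − 1.82% = 8.24%
E(R_P) = R_f + β_P × MRP = 1.82% + 1.2206 × 8.24% = 11.88%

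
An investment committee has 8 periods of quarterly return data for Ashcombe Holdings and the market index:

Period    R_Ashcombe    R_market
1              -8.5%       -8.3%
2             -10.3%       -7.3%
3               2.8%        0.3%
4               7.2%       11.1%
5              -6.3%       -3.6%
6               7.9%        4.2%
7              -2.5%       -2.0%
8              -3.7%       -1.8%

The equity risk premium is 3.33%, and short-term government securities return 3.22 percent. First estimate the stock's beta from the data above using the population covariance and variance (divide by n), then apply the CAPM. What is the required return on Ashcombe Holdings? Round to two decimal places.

6.61%

Mean R_i = (-8.5 − 10.3 + 2.8 + 7.2 − 6.3 + 7.9 − 2.5 − 3.7) / 8 = -1.6750%
Mean R_m = (-8.3 − 7.3 + 0.3 + 11.1 − 3.6 + 4.2 − 2.0 − 1.8) / 8 = -0.9250%
Σ(R_i − R̄_i)(R_m − R̄_m) = 281.6250  ⇒  Cov = 281.6250 / 8 = 35.2031
Σ(R_m − R̄_m)² = 276.4750  ⇒  Var(R_m) = 276.4750 / 8 = 34.5594
β = Cov / Var(R_m) = 35.2031 / 34.5594 = 1.0186
E(R) = R_f + β × MRP = 3.22% + 1.0186 × 3.33% = 6.61%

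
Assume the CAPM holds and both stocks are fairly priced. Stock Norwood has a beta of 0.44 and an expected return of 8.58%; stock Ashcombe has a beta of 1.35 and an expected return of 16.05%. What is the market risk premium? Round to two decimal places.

Both satisfy E(R) = R_f + β·MRP, so the slope of the SML is
MRP = (16.05% − 8.58%) / (1.35 − 0.44) = 7.47% / 0.91 = 8.2088%

8.21%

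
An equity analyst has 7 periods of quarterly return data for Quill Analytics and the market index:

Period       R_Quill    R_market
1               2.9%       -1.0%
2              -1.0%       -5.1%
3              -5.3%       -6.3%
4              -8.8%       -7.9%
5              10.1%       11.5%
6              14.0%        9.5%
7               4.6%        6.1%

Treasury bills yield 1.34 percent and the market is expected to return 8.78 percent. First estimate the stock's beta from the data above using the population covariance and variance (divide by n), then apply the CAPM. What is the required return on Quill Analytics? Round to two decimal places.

8.47%

Mean R_i = (2.9 − 1.0 − 5.3 − 8.8 + 10.1 + 14.0 + 4.6) / 7 = 2.3571%
Mean R_m = (-1.0 − 5.1 − 6.3 − 7.9 + 11.5 + 9.5 + 6.1) / 7 = 0.9714%
Σ(R_i − R̄_i)(R_m − R̄_m) = 366.2914  ⇒  Cov = 366.2914 / 7 = 52.3273
Σ(R_m − R̄_m)² = 382.2143  ⇒  Var(R_m) = 382.2143 / 7 = 54.6020
β = Cov / Var(R_m) = 52.3273 / 54.6020 = 0.9583
MRP = 8.78% − 1.34% = 7.44%
E(R) = R_f + β × MRP = 1.34% + 0.9583 × 7.44% = 8.47%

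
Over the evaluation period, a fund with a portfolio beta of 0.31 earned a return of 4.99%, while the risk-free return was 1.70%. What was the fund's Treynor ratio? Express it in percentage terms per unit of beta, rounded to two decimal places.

10.61%

Treynor = (R_P − R_f) / β_P = (4.99% − 1.70%) / 0.3100 = 3.29% / 0.3100 = 10.61%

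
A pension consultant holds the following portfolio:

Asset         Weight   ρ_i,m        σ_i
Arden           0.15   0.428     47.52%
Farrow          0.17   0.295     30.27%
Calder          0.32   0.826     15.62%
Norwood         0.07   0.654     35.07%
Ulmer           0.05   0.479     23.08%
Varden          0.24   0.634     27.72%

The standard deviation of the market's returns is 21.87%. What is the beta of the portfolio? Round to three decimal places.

β_Arden = 0.428 × 47.52% / 21.87% = 0.9300
β_Farrow = 0.295 × 30.27% / 21.87% = 0.4083
β_Calder = 0.826 × 15.62% / 21.87% = 0.5899
β_Norwood = 0.654 × 35.07% / 21.87% = 1.0487
β_Ulmer = 0.479 × 23.08% / 21.87% = 0.5055
β_Varden = 0.634 × 27.72% / 21.87% = 0.8036
β_P = Σ w_i β_i = 0.15×0.9300 + 0.17×0.4083 + 0.32×0.5899 + 0.07×1.0487 + 0.05×0.5055 + 0.24×0.8036 = 0.6892

0.689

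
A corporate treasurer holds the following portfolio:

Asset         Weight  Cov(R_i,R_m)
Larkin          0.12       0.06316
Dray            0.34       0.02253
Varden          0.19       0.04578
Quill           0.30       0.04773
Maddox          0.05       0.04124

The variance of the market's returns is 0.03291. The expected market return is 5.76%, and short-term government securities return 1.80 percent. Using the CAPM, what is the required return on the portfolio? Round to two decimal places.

6.65%

β_Larkin = 0.06316 / 0.03291 = 1.9192
β_Dray = 0.02253 / 0.03291 = 0.6846
β_Varden = 0.04578 / 0.03291 = 1.3911
β_Quill = 0.04773 / 0.03291 = 1.4503
β_Maddox = 0.04124 / 0.03291 = 1.2531
β_P = Σ w_i β_i = 0.12×1.9192 + 0.34×0.6846 + 0.19×1.3911 + 0.30×1.4503 + 0.05×1.2531 = 1.2251
MRP = 5.76% − 1.80% = 3.96%
E(R_P) = R_f + β_P × MRP = 1.80% + 1.2251 × 3.96% = 6.65%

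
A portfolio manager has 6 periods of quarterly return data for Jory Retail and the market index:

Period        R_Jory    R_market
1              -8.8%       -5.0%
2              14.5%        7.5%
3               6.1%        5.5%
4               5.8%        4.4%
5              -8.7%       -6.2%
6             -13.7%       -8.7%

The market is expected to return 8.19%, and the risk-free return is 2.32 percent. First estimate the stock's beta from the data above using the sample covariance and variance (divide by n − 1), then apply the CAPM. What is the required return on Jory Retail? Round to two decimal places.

11.53%

Mean R_i = (-8.8 + 14.5 + 6.1 + 5.8 − 8.7 − 13.7) / 6 = -0.8000%
Mean R_m = (-5.0 + 7.5 + 5.5 + 4.4 − 6.2 − 8.7) / 6 = -0.4167%
Σ(R_i − R̄_i)(R_m − R̄_m) = 382.9500  ⇒  Cov = 382.9500 / 5 = 76.5900
Σ(R_m − R̄_m)² = 243.9483  ⇒  Var(R_m) = 243.9483 / 5 = 48.7897
β = Cov / Var(R_m) = 76.5900 / 48.7897 = 1.5698
MRP = 8.19% − 2.32% = 5.87%
E(R) = R_f + β × MRP = 2.32% + 1.5698 × 5.87% = 11.53%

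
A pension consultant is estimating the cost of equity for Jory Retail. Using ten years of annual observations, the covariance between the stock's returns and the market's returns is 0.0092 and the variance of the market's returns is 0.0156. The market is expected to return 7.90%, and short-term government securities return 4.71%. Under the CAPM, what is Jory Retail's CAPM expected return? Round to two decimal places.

6.59%

β = Cov(R_i, R_m) / Var(R_m) = 0.0092 / 0.0156 = 0.5897
MRP = 7.90% − 4.71% = 3.19%
E(R) = R_f + β × MRP = 4.71% + 0.5897 × 3.19% = 6.59%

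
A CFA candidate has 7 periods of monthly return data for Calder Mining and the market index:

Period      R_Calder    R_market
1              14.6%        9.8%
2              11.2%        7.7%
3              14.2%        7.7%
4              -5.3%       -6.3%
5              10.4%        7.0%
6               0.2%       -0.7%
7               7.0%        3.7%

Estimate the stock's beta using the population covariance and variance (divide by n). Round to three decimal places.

Mean R_i = (14.6 + 11.2 + 14.2 − 5.3 + 10.4 + 0.2 + 7.0) / 7 = 7.4714%
Mean R_m = (9.8 + 7.7 + 7.7 − 6.3 + 7.0 − 0.7 + 3.7) / 7 = 4.1286%
Σ(R_i − R̄_i)(R_m − R̄_m) = 254.6857  ⇒  Cov = 254.6857 / 7 = 36.3837
Σ(R_m − R̄_m)² = 198.1743  ⇒  Var(R_m) = 198.1743 / 7 = 28.3106
β = Cov / Var(R_m) = 36.3837 / 28.3106 = 1.2852

1.285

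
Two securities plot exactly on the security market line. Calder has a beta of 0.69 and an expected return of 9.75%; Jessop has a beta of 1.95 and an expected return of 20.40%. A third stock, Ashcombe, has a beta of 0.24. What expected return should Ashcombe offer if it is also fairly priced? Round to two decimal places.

5.95%

MRP (SML slope) = (20.40% − 9.75%) / (1.95 − 0.69) = 10.65% / 1.26 = 8.4524%
R_f (intercept) = 9.75% − 0.69 × 8.4524% = 3.9178%
E(R_Ashcombe) = R_f + β × MRP = 3.9178% + 0.24 × 8.4524% = 5.95%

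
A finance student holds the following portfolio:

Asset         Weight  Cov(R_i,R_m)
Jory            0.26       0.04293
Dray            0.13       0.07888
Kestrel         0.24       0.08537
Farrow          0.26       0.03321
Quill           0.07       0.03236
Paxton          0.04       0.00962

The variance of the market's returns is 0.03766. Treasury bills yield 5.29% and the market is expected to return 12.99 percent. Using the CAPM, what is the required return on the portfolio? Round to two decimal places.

16.17%

β_Jory = 0.04293 / 0.03766 = 1.1399
β_Dray = 0.07888 / 0.03766 = 2.0945
β_Kestrel = 0.08537 / 0.03766 = 2.2669
β_Farrow = 0.03321 / 0.03766 = 0.8818
β_Quill = 0.03236 / 0.03766 = 0.8593
β_Paxton = 0.00962 / 0.03766 = 0.2554
β_P = Σ w_i β_i = 0.26×1.1399 + 0.13×2.0945 + 0.24×2.2669 + 0.26×0.8818 + 0.07×0.8593 + 0.04×0.2554 = 1.4124
MRP = 12.99% − 5.29% = 7.70%
E(R_P) = R_f + β_P × MRP = 5.29% + 1.4124 × 7.70% = 16.17%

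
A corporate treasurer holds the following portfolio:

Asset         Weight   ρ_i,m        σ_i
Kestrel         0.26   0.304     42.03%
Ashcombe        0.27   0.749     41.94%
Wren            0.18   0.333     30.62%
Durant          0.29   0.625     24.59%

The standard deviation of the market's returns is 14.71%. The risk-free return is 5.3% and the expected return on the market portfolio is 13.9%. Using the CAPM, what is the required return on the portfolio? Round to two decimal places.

β_Kestrel = 0.304 × 42.03% / 14.71% = 0.8686
β_Ashcombe = 0.749 × 41.94% / 14.71% = 2.1355
β_Wren = 0.333 × 30.62% / 14.71% = 0.6932
β_Durant = 0.625 × 24.59% / 14.71% = 1.0448
β_P = Σ w_i β_i = 0.26×0.8686 + 0.27×2.1355 + 0.18×0.6932 + 0.29×1.0448 = 1.2302
MRP = 13.9% − 5.3% = 8.60%
E(R_P) = R_f + β_P × MRP = 5.3% + 1.2302 × 8.6% = 15.88%

15.88%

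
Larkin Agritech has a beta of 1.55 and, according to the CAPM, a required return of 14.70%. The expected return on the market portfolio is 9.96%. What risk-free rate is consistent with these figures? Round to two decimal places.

1.34%

E(R) = R_f + β(E(R_m) − R_f) = R_f(1 − β) + β·E(R_m)
14.70% = R_f × (1 − 1.55) + 1.55 × 9.96%
14.70% = R_f × -0.55 + 15.4380%
R_f = (14.70% − 15.4380%) / -0.55 = 1.34%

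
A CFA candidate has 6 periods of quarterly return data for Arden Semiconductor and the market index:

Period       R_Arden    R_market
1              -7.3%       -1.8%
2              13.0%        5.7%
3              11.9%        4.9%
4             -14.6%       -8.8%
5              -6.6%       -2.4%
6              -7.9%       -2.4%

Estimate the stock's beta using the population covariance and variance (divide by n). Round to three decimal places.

2.068

Mean R_i = (-7.3 + 13.0 + 11.9 − 14.6 − 6.6 − 7.9) / 6 = -1.9167%
Mean R_m = (-1.8 + 5.7 + 4.9 − 8.8 − 2.4 − 2.4) / 6 = -0.8000%
Σ(R_i − R̄_i)(R_m − R̄_m) = 299.6300  ⇒  Cov = 299.6300 / 6 = 49.9383
Σ(R_m − R̄_m)² = 144.8600  ⇒  Var(R_m) = 144.8600 / 6 = 24.1433
β = Cov / Var(R_m) = 49.9383 / 24.1433 = 2.0684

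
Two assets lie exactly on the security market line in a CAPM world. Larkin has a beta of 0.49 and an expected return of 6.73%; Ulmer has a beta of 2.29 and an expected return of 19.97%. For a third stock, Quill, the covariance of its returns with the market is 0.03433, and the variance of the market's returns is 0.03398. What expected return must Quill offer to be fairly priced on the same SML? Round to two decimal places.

MRP = (19.97% − 6.73%) / (2.29 − 0.49) = 7.3556%
R_f = 6.73% − 0.49 × 7.3556% = 3.1258%
β_Quill = Cov / Var(R_m) = 0.03433 / 0.03398 = 1.0103
E(R_Quill) = R_f + β × MRP = 3.1258% + 1.0103 × 7.3556% = 10.56%

10.56%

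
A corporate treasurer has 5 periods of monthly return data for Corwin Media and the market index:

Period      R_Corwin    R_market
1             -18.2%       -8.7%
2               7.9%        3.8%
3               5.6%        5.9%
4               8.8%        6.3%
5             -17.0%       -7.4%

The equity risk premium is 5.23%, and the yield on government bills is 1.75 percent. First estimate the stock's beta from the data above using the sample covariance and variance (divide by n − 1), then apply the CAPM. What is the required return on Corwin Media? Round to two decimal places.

Mean R_i = (-18.2 + 7.9 + 5.6 + 8.8 − 17.0) / 5 = -2.5800%
Mean R_m = (-8.7 + 3.8 + 5.9 + 6.3 − 7.4) / 5 = -0.0200%
Σ(R_i − R̄_i)(R_m − R̄_m) = 402.3820  ⇒  Cov = 402.3820 / 4 = 100.5955
Σ(R_m − R̄_m)² = 219.3880  ⇒  Var(R_m) = 219.3880 / 4 = 54.8470
β = Cov / Var(R_m) = 100.5955 / 54.8470 = 1.8341
E(R) = R_f + β × MRP = 1.75% + 1.8341 × 5.23% = 11.34%

11.34%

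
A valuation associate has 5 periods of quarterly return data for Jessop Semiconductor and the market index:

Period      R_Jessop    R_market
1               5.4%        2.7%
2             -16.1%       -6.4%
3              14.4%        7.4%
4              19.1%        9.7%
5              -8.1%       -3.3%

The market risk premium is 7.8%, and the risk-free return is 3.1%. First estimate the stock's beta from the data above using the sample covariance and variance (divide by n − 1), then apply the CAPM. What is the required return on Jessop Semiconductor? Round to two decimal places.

Mean R_i = (5.4 − 16.1 + 14.4 + 19.1 − 8.1) / 5 = 2.9400%
Mean R_m = (2.7 − 6.4 + 7.4 + 9.7 − 3.3) / 5 = 2.0200%
Σ(R_i − R̄_i)(R_m − R̄_m) = 406.4860  ⇒  Cov = 406.4860 / 4 = 101.6215
Σ(R_m − R̄_m)² = 187.5880  ⇒  Var(R_m) = 187.5880 / 4 = 46.8970
β = Cov / Var(R_m) = 101.6215 / 46.8970 = 2.1669
E(R) = R_f + β × MRP = 3.1% + 2.1669 × 7.8% = 20.00%

20.00%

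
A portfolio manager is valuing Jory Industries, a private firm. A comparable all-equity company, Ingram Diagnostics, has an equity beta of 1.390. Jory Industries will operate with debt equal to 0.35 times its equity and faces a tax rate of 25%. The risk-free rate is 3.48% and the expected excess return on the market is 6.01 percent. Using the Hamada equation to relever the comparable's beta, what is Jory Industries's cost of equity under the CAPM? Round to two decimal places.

β_L = β_U × [1 + (1 − t)(D/E)] = 1.390 × [1 + (1 − 0.25) × 0.35]
    = 1.390 × [1 + 0.75 × 0.35] = 1.390 × 1.2625 = 1.7549
E(R) = R_f + β_L × MRP = 3.48% + 1.7549 × 6.01% = 14.03%

14.03%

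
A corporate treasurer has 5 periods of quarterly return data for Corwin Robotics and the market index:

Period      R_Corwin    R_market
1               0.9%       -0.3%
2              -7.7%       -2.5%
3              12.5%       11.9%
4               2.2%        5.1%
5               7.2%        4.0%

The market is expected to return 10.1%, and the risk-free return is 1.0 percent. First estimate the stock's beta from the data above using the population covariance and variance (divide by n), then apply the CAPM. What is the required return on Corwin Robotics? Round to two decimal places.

12.24%

Mean R_i = (0.9 − 7.7 + 12.5 + 2.2 + 7.2) / 5 = 3.0200%
Mean R_m = (-0.3 − 2.5 + 11.9 + 5.1 + 4.0) / 5 = 3.6400%
Σ(R_i − R̄_i)(R_m − R̄_m) = 152.7860  ⇒  Cov = 152.7860 / 5 = 30.5572
Σ(R_m − R̄_m)² = 123.7120  ⇒  Var(R_m) = 123.7120 / 5 = 24.7424
β = Cov / Var(R_m) = 30.5572 / 24.7424 = 1.2350
MRP = 10.1% − 1.0% = 9.10%
E(R) = R_f + β × MRP = 1.0% + 1.2350 × 9.1% = 12.24%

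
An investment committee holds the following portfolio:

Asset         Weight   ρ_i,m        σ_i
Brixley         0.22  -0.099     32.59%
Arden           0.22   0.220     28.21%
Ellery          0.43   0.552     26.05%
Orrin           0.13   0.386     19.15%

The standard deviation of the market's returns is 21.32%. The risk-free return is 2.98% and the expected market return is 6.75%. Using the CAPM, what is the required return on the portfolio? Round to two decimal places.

β_Brixley = -0.099 × 32.59% / 21.32% = -0.1513
β_Arden = 0.220 × 28.21% / 21.32% = 0.2911
β_Ellery = 0.552 × 26.05% / 21.32% = 0.6745
β_Orrin = 0.386 × 19.15% / 21.32% = 0.3467
β_P = Σ w_i β_i = 0.22×-0.1513 + 0.22×0.2911 + 0.43×0.6745 + 0.13×0.3467 = 0.3659
MRP = 6.75% − 2.98% = 3.77%
E(R_P) = R_f + β_P × MRP = 2.98% + 0.3659 × 3.77% = 4.36%

4.36%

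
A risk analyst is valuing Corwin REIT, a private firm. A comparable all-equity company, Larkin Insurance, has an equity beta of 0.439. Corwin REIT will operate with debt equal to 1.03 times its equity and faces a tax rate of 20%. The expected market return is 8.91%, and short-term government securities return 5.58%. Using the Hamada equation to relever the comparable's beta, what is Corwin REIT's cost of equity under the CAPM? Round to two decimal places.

8.25%

β_L = β_U × [1 + (1 − t)(D/E)] = 0.439 × [1 + (1 − 0.20) × 1.03]
    = 0.439 × [1 + 0.80 × 1.03] = 0.439 × 1.8240 = 0.8007
MRP = 8.91% − 5.58% = 3.33%
E(R) = R_f + β_L × MRP = 5.58% + 0.8007 × 3.33% = 8.25%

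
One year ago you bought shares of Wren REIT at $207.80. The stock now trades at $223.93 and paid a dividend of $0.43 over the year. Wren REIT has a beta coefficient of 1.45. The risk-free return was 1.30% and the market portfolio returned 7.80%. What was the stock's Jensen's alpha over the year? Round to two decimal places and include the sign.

Realised HPR = (P1 + D1 − P0) / P0 = (223.93 + 0.43 − 207.80) / 207.80 = 16.56 / 207.80 = 7.9692%
MRP = 7.80% − 1.30% = 6.50%
CAPM required = R_f + β·MRP = 1.30% + 1.45 × 6.50% = 10.7250%
α = realised − required = 7.9692% − 10.7250% = -2.76%

-2.76%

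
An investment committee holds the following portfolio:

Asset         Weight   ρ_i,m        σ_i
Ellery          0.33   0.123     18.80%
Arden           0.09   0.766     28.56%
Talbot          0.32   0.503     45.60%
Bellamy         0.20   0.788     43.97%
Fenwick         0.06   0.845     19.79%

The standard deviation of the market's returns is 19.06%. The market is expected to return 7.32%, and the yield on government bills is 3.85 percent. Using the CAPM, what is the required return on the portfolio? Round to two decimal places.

7.13%

β_Ellery = 0.123 × 18.80% / 19.06% = 0.1213
β_Arden = 0.766 × 28.56% / 19.06% = 1.1478
β_Talbot = 0.503 × 45.60% / 19.06% = 1.2034
β_Bellamy = 0.788 × 43.97% / 19.06% = 1.8179
β_Fenwick = 0.845 × 19.79% / 19.06% = 0.8774
β_P = Σ w_i β_i = 0.33×0.1213 + 0.09×1.1478 + 0.32×1.2034 + 0.20×1.8179 + 0.06×0.8774 = 0.9446
MRP = 7.32% − 3.85% = 3.47%
E(R_P) = R_f + β_P × MRP = 3.85% + 0.9446 × 3.47% = 7.13%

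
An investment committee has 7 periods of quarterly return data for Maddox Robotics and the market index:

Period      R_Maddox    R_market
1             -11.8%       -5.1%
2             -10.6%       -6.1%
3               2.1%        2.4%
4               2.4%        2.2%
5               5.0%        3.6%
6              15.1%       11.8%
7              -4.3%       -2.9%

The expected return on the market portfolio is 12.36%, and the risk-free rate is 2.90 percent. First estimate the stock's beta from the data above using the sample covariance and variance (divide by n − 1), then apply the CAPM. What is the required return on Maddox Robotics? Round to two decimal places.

17.15%

Mean R_i = (-11.8 − 10.6 + 2.1 + 2.4 + 5.0 + 15.1 − 4.3) / 7 = -0.3000%
Mean R_m = (-5.1 − 6.1 + 2.4 + 2.2 + 3.6 + 11.8 − 2.9) / 7 = 0.8429%
Σ(R_i − R̄_i)(R_m − R̄_m) = 345.5800  ⇒  Cov = 345.5800 / 6 = 57.5967
Σ(R_m − R̄_m)² = 229.4571  ⇒  Var(R_m) = 229.4571 / 6 = 38.2429
β = Cov / Var(R_m) = 57.5967 / 38.2429 = 1.5061
MRP = 12.36% − 2.90% = 9.46%
E(R) = R_f + β × MRP = 2.90% + 1.5061 × 9.46% = 17.15%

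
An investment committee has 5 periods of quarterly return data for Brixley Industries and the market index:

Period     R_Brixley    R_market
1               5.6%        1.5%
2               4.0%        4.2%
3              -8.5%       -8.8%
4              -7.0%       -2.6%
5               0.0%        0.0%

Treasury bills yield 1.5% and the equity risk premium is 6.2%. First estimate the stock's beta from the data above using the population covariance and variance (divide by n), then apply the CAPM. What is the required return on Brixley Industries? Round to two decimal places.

8.58%

Mean R_i = (5.6 + 4.0 − 8.5 − 7.0 + 0.0) / 5 = -1.1800%
Mean R_m = (1.5 + 4.2 − 8.8 − 2.6 + 0.0) / 5 = -1.1400%
Σ(R_i − R̄_i)(R_m − R̄_m) = 111.4740  ⇒  Cov = 111.4740 / 5 = 22.2948
Σ(R_m − R̄_m)² = 97.5920  ⇒  Var(R_m) = 97.5920 / 5 = 19.5184
β = Cov / Var(R_m) = 22.2948 / 19.5184 = 1.1422
E(R) = R_f + β × MRP = 1.5% + 1.1422 × 6.2% = 8.58%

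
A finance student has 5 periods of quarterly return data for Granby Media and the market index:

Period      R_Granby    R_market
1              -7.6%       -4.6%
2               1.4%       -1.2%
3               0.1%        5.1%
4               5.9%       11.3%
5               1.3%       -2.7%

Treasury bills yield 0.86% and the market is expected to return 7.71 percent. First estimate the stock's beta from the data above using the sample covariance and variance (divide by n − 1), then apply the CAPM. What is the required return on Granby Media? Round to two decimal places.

Mean R_i = (-7.6 + 1.4 + 0.1 + 5.9 + 1.3) / 5 = 0.2200%
Mean R_m = (-4.6 − 1.2 + 5.1 + 11.3 − 2.7) / 5 = 1.5800%
Σ(R_i − R̄_i)(R_m − R̄_m) = 95.2120  ⇒  Cov = 95.2120 / 4 = 23.8030
Σ(R_m − R̄_m)² = 171.1080  ⇒  Var(R_m) = 171.1080 / 4 = 42.7770
β = Cov / Var(R_m) = 23.8030 / 42.7770 = 0.5564
MRP = 7.71% − 0.86% = 6.85%
E(R) = R_f + β × MRP = 0.86% + 0.5564 × 6.85% = 4.67%

4.67%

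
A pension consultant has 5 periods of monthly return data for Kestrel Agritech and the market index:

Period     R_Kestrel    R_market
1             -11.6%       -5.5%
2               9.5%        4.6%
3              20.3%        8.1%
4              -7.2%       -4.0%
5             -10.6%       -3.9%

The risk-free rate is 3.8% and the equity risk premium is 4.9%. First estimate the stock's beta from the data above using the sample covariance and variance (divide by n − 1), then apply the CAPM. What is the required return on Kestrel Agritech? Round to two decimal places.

Mean R_i = (-11.6 + 9.5 + 20.3 − 7.2 − 10.6) / 5 = 0.0800%
Mean R_m = (-5.5 + 4.6 + 8.1 − 4.0 − 3.9) / 5 = -0.1400%
Σ(R_i − R̄_i)(R_m − R̄_m) = 342.1260  ⇒  Cov = 342.1260 / 4 = 85.5315
Σ(R_m − R̄_m)² = 148.1320  ⇒  Var(R_m) = 148.1320 / 4 = 37.0330
β = Cov / Var(R_m) = 85.5315 / 37.0330 = 2.3096
E(R) = R_f + β × MRP = 3.8% + 2.3096 × 4.9% = 15.12%

15.12%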